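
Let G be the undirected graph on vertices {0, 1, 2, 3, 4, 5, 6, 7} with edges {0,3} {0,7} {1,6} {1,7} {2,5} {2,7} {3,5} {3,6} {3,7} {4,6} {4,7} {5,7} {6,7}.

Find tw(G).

A width-2 tree decomposition is:
Bags: B1 = {4, 6, 7}  B2 = {3, 6, 7}  B3 = {0, 3, 7}  B4 = {3, 5, 7}  B5 = {2, 5, 7}  B6 = {1, 6, 7}
Tree: B1–B2, B2–B3, B3–B4, B4–B5, B2–B6
Every bag has size at most 3, so the width is 3 − 1 = 2 and tw(G) ≤ 2. On the other hand G contains the 3-clique {1, 6, 7}. A clique must lie in a single bag of any decomposition, so no decomposition can have width below 2. The upper and lower bounds meet at 2, so that is the treewidth.

2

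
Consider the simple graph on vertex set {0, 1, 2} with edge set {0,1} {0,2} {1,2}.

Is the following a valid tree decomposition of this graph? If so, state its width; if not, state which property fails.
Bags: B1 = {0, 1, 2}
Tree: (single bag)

Every vertex of G appears in some bag (union = {0, 1, 2}); every edge is covered by a bag; and for each vertex v the set of bags containing v is connected in the bag tree. The decomposition is therefore valid. The largest bag has 3 vertices, so the width is 2.

Yes; width 2.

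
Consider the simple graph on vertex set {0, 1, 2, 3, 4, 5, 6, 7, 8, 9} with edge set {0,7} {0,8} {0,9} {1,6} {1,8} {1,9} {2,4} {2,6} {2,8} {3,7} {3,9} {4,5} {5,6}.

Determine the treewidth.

2

A width-2 tree decomposition is:
Bags: B1 = {2, 4, 5}  B2 = {2, 5, 6}  B3 = {2, 6, 8}  B4 = {1, 6, 8}  B5 = {0, 1, 8}  B6 = {0, 1, 9}  B7 = {0, 7, 9}  B8 = {3, 7, 9}
Tree: B1–B2, B2–B3, B3–B4, B4–B5, B5–B6, B6–B7, B7–B8
Each bag holds 3 vertices, so the decomposition has width 2, which upper-bounds the treewidth. Since 4–5–6–2–4 is a cycle in G, G is not acyclic. Forests are exactly the graphs of treewidth ≤ 1, so tw(G) ≥ 2. Hence tw(G) = 2 exactly.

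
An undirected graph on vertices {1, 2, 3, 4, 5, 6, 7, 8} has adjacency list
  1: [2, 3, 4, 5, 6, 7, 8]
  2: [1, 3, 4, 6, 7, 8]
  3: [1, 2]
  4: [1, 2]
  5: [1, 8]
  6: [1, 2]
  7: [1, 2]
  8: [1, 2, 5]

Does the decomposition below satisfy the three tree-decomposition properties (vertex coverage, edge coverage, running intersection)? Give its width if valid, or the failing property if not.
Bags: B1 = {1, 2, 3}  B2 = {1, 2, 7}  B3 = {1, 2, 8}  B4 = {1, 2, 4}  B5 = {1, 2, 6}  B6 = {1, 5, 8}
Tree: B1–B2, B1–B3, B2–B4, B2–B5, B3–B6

Yes; width 2.

Vertex coverage: the bags together contain {1, 2, 3, 4, 5, 6, 7, 8}, the full vertex set. Edge coverage: each edge of G has both endpoints in at least one bag. Running intersection: for every vertex, the bags containing it form a connected subtree. All three properties hold, so this is a valid tree decomposition of width max|bag| − 1 = 2, and hence tw(G) ≤ 2.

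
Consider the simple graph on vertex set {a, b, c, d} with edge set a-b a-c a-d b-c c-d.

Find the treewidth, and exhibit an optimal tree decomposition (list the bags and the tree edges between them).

Treewidth 2.
Bags: B1 = {a, b, c}  B2 = {a, c, d}
Tree: B1–B2

Every bag has size at most 3, so the width is 3 − 1 = 2 and tw(G) ≤ 2. For the lower bound, the 3 vertices {a, c, d} are pairwise adjacent, and any tree decomposition puts a clique entirely inside one bag — forcing width ≥ 2. Hence tw(G) = 2 exactly.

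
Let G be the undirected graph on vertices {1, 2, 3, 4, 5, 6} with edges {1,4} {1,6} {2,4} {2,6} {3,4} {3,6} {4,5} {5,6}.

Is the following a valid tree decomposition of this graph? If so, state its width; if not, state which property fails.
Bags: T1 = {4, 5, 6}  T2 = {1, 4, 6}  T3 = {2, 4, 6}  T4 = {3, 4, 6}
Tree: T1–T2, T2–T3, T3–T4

Vertex coverage: the bags together contain {1, 2, 3, 4, 5, 6}, the full vertex set. Edge coverage: each edge of G has both endpoints in at least one bag. Running intersection: for every vertex, the bags containing it form a connected subtree. All three properties hold, so this is a valid tree decomposition of width max|bag| − 1 = 2, and hence tw(G) ≤ 2.

Yes; width 2.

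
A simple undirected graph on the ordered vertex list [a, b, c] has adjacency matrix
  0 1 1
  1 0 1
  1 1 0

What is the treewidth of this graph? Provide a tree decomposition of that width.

Treewidth 2.
Bags: B1 = {a, b, c}
Tree: (single bag)

A single bag containing all 3 vertices is trivially a valid decomposition of width 2. On the other hand G contains the 3-clique {a, b, c}. A clique must lie in a single bag of any decomposition, so no decomposition can have width below 2. Therefore the treewidth is 2.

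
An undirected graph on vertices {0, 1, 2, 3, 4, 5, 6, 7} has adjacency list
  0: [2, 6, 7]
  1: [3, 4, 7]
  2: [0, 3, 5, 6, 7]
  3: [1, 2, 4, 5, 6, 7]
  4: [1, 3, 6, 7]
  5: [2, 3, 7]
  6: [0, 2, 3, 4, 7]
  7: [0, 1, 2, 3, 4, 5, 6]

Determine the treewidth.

3

A width-3 tree decomposition is:
Bags: B1 = {3, 4, 6, 7}  B2 = {2, 3, 6, 7}  B3 = {2, 3, 5, 7}  B4 = {1, 3, 4, 7}  B5 = {0, 2, 6, 7}
Tree: B1–B2, B2–B3, B1–B4, B2–B5
The largest bag has 4 vertices, giving width 3; this decomposition certifies tw(G) ≤ 3. Conversely, {0, 2, 6, 7} is a clique of size 4, and the vertices of any clique must share a bag in every tree decomposition; so some bag has ≥ 4 vertices and tw(G) ≥ 3. The upper and lower bounds meet at 3, so that is the treewidth.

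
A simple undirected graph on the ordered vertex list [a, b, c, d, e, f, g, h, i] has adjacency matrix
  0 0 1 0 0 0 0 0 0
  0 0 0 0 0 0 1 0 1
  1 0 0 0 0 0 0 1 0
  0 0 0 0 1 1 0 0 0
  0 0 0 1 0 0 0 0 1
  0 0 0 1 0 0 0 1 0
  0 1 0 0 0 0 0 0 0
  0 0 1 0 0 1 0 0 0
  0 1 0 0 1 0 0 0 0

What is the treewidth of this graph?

1

A width-1 tree decomposition is:
Bags: B1 = {a, c}  B2 = {c, h}  B3 = {f, h}  B4 = {d, f}  B5 = {d, e}  B6 = {e, i}  B7 = {b, i}  B8 = {b, g}
Tree: B1–B2, B2–B3, B3–B4, B4–B5, B5–B6, B6–B7, B7–B8
Every bag has size at most 2, so the width is 2 − 1 = 1 and tw(G) ≤ 1. Since G has at least one edge (e.g. a–c), it is not an edgeless graph, so tw(G) ≥ 1. The upper and lower bounds meet at 1, so that is the treewidth.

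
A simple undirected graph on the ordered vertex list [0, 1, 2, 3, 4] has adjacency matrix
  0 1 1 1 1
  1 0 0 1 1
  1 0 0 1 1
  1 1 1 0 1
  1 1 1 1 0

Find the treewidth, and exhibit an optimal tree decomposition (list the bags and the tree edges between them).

Treewidth 3.
Bags: B1 = {0, 1, 3, 4}  B2 = {0, 2, 3, 4}
Tree: B1–B2

Each bag holds 4 vertices, so the decomposition has width 3, which upper-bounds the treewidth. Conversely, {0, 1, 3, 4} is a clique of size 4, and the vertices of any clique must share a bag in every tree decomposition; so some bag has ≥ 4 vertices and tw(G) ≥ 3. Hence tw(G) = 3 exactly.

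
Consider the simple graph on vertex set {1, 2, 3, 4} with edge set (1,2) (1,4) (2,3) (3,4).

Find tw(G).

A width-2 tree decomposition is:
Bags: B1 = {1, 2, 3}  B2 = {1, 3, 4}
Tree: B1–B2
Every bag has size at most 3, so the width is 3 − 1 = 2 and tw(G) ≤ 2. The edges 1–2–3–4–1 form a cycle, so G is not a tree and its treewidth is at least 2. The upper and lower bounds meet at 2, so that is the treewidth.

2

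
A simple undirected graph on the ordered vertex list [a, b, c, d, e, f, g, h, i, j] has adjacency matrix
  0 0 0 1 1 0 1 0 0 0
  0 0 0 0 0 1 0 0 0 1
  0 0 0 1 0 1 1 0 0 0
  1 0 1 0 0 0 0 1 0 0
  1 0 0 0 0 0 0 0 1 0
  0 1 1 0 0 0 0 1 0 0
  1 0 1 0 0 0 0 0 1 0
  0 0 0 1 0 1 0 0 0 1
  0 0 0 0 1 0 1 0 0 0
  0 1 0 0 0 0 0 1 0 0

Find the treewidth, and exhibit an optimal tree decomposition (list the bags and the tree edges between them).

Treewidth 2.
Bags: B1 = {b, f, j}  B2 = {f, h, j}  B3 = {c, f, h}  B4 = {c, d, h}  B5 = {c, d, g}  B6 = {a, d, g}  B7 = {a, g, i}  B8 = {a, e, i}
Tree: B1–B2, B2–B3, B3–B4, B4–B5, B5–B6, B6–B7, B7–B8

Each bag holds 3 vertices, so the decomposition has width 2, which upper-bounds the treewidth. The edges b–j–h–f–b form a cycle, so G is not a tree and its treewidth is at least 2. Hence tw(G) = 2 exactly.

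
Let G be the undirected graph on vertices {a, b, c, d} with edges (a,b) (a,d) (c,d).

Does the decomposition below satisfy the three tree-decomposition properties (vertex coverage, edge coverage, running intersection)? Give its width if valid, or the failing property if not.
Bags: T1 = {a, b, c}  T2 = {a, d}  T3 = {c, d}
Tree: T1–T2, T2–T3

No — bags containing vertex c are not connected in the tree.

A tree decomposition must satisfy three properties: every vertex lies in some bag; for every edge, both endpoints lie together in some bag; and for every vertex, the bags containing it form a connected subtree. Here bags containing vertex c are not connected in the tree, so the decomposition is invalid.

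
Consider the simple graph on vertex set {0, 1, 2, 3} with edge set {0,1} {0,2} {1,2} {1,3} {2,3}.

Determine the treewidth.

A width-2 tree decomposition is:
Bags: B1 = {1, 2, 3}  B2 = {0, 1, 2}
Tree: B1–B2
The largest bag has 3 vertices, giving width 2; this decomposition certifies tw(G) ≤ 2. For the lower bound, the 3 vertices {0, 1, 2} are pairwise adjacent, and any tree decomposition puts a clique entirely inside one bag — forcing width ≥ 2. Therefore the treewidth is 2.

2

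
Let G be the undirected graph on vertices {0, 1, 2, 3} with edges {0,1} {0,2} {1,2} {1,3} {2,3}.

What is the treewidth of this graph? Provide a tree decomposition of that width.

Each bag holds 3 vertices, so the decomposition has width 2, which upper-bounds the treewidth. For the lower bound, the 3 vertices {0, 1, 2} are pairwise adjacent, and any tree decomposition puts a clique entirely inside one bag — forcing width ≥ 2. Combining the bounds, tw(G) = 2.

Treewidth 2.
One such decomposition:
Bags: B1 = {0, 1, 2}  B2 = {1, 2, 3}
Tree: B1–B2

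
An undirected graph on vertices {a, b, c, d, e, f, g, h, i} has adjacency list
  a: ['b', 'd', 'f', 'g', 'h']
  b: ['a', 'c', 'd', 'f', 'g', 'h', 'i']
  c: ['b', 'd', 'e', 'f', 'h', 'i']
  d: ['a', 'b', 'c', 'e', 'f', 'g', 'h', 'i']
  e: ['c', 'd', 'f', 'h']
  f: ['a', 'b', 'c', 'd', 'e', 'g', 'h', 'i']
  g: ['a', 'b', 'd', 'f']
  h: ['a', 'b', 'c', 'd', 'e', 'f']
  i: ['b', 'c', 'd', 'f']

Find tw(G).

4

A width-4 tree decomposition is:
Bags: B1 = {b, c, d, f, h}  B2 = {b, c, d, f, i}  B3 = {a, b, d, f, h}  B4 = {c, d, e, f, h}  B5 = {a, b, d, f, g}
Tree: B1–B2, B1–B3, B1–B4, B3–B5
Each bag holds 5 vertices, so the decomposition has width 4, which upper-bounds the treewidth. For the lower bound, the 5 vertices {c, d, e, f, h} are pairwise adjacent, and any tree decomposition puts a clique entirely inside one bag — forcing width ≥ 4. Combining the bounds, tw(G) = 4.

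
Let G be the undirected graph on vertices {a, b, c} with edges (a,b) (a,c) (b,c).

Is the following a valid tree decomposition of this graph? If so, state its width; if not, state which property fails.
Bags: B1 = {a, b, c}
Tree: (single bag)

Every vertex of G appears in some bag (union = {a, b, c}); every edge is covered by a bag; and for each vertex v the set of bags containing v is connected in the bag tree. The decomposition is therefore valid. The largest bag has 3 vertices, so the width is 2.

Yes; width 2.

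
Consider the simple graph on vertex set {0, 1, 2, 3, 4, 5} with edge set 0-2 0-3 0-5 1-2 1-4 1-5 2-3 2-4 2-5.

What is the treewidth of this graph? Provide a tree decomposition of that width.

Treewidth 2.
Bags: B1 = {1, 2, 5}  B2 = {0, 2, 5}  B3 = {1, 2, 4}  B4 = {0, 2, 3}
Tree: B1–B2, B1–B3, B2–B4

Each bag holds 3 vertices, so the decomposition has width 2, which upper-bounds the treewidth. Conversely, {0, 2, 3} is a clique of size 3, and the vertices of any clique must share a bag in every tree decomposition; so some bag has ≥ 3 vertices and tw(G) ≥ 2. Hence tw(G) = 2 exactly.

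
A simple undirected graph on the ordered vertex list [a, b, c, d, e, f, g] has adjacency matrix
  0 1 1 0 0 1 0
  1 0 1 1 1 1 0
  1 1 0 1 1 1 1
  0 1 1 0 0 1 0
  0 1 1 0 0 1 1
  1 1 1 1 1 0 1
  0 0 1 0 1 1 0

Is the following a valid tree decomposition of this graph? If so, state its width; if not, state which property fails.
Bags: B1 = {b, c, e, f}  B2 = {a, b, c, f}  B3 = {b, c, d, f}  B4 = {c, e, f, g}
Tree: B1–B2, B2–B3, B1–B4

Vertex coverage: the bags together contain {a, b, c, d, e, f, g}, the full vertex set. Edge coverage: each edge of G has both endpoints in at least one bag. Running intersection: for every vertex, the bags containing it form a connected subtree. All three properties hold, so this is a valid tree decomposition of width max|bag| − 1 = 3, and hence tw(G) ≤ 3.

Yes; width 3.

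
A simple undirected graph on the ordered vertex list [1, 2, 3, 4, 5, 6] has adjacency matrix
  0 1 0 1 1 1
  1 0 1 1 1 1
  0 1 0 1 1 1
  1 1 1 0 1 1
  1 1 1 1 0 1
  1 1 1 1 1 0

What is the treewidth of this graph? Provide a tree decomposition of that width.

Treewidth 4.
One such decomposition:
Bags: B1 = {2, 3, 4, 5, 6}  B2 = {1, 2, 4, 5, 6}
Tree: B1–B2

The largest bag has 5 vertices, giving width 4; this decomposition certifies tw(G) ≤ 4. For the lower bound, the 5 vertices {1, 2, 4, 5, 6} are pairwise adjacent, and any tree decomposition puts a clique entirely inside one bag — forcing width ≥ 4. Combining the bounds, tw(G) = 4.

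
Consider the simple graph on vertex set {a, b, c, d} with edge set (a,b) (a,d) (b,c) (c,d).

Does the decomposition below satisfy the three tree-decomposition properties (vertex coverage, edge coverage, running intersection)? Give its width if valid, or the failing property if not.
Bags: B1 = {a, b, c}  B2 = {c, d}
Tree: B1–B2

A tree decomposition must satisfy three properties: every vertex lies in some bag; for every edge, both endpoints lie together in some bag; and for every vertex, the bags containing it form a connected subtree. Here edge (a,d) lies in no bag, so the decomposition is invalid.

No — edge (a,d) lies in no bag.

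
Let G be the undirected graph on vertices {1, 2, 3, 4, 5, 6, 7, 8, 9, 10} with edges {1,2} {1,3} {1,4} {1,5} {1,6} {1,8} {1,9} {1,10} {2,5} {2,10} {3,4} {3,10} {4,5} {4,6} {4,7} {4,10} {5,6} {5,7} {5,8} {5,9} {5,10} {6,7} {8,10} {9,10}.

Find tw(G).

A width-3 tree decomposition is:
Bags: B1 = {1, 5, 9, 10}  B2 = {1, 2, 5, 10}  B3 = {1, 5, 8, 10}  B4 = {1, 4, 5, 10}  B5 = {1, 4, 5, 6}  B6 = {1, 3, 4, 10}  B7 = {4, 5, 6, 7}
Tree: B1–B2, B1–B3, B3–B4, B4–B5, B4–B6, B5–B7
Each bag holds 4 vertices, so the decomposition has width 3, which upper-bounds the treewidth. On the other hand G contains the 4-clique {1, 3, 4, 10}. A clique must lie in a single bag of any decomposition, so no decomposition can have width below 3. Combining the bounds, tw(G) = 3.

3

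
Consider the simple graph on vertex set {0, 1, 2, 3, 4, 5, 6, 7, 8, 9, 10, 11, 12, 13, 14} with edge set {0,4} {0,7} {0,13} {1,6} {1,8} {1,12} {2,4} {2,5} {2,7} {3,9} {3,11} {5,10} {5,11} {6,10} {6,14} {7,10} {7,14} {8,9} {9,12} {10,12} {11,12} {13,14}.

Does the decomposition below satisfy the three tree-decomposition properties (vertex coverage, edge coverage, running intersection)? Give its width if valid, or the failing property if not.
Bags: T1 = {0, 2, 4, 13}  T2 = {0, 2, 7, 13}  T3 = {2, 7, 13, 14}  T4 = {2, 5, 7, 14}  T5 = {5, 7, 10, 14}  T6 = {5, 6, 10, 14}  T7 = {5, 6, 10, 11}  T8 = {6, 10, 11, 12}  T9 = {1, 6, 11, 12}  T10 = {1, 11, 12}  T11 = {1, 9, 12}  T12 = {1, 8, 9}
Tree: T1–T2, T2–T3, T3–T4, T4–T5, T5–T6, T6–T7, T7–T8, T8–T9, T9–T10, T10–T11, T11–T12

No — vertex 3 appears in no bag.

A tree decomposition must satisfy three properties: every vertex lies in some bag; for every edge, both endpoints lie together in some bag; and for every vertex, the bags containing it form a connected subtree. Here vertex 3 appears in no bag, so the decomposition is invalid.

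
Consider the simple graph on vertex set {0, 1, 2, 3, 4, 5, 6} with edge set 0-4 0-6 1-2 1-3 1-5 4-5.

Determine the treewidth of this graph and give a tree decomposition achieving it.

The largest bag has 2 vertices, giving width 1; this decomposition certifies tw(G) ≤ 1. G has an edge, so its treewidth is at least 1. Hence tw(G) = 1 exactly.

Treewidth 1.
One optimal decomposition is:
Bags: B1 = {1, 3}  B2 = {1, 5}  B3 = {4, 5}  B4 = {1, 2}  B5 = {0, 4}  B6 = {0, 6}
Tree: B1–B2, B2–B3, B2–B4, B3–B5, B5–B6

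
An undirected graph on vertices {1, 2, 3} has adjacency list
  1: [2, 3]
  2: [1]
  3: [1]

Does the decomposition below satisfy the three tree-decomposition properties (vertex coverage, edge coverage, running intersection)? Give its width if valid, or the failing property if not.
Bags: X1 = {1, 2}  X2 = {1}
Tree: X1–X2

A tree decomposition must satisfy three properties: every vertex lies in some bag; for every edge, both endpoints lie together in some bag; and for every vertex, the bags containing it form a connected subtree. Here vertex 3 appears in no bag, so the decomposition is invalid.

No — vertex 3 appears in no bag.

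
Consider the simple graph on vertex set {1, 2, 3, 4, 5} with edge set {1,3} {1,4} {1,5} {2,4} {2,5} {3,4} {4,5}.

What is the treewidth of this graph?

2

A width-2 tree decomposition is:
Bags: B1 = {2, 4, 5}  B2 = {1, 4, 5}  B3 = {1, 3, 4}
Tree: B1–B2, B2–B3
Each bag holds 3 vertices, so the decomposition has width 2, which upper-bounds the treewidth. On the other hand G contains the 3-clique {1, 3, 4}. A clique must lie in a single bag of any decomposition, so no decomposition can have width below 2. The upper and lower bounds meet at 2, so that is the treewidth.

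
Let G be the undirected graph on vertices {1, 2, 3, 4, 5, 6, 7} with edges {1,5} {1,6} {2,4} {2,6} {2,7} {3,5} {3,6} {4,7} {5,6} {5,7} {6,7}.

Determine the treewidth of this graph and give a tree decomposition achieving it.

Treewidth 2.
One optimal decomposition is:
Bags: B1 = {5, 6, 7}  B2 = {3, 5, 6}  B3 = {2, 6, 7}  B4 = {2, 4, 7}  B5 = {1, 5, 6}
Tree: B1–B2, B1–B3, B3–B4, B2–B5

Every bag has size at most 3, so the width is 3 − 1 = 2 and tw(G) ≤ 2. Conversely, {2, 4, 7} is a clique of size 3, and the vertices of any clique must share a bag in every tree decomposition; so some bag has ≥ 3 vertices and tw(G) ≥ 2. The upper and lower bounds meet at 2, so that is the treewidth.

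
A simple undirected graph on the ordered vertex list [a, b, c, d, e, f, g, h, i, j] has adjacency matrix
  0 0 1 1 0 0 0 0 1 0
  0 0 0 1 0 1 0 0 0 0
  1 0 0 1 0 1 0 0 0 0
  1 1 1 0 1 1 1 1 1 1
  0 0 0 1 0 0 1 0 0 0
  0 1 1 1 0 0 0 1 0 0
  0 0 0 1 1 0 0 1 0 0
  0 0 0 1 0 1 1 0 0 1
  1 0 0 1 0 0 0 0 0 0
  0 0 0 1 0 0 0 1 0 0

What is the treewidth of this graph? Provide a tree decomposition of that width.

Treewidth 2.
Bags: B1 = {d, f, h}  B2 = {c, d, f}  B3 = {a, c, d}  B4 = {b, d, f}  B5 = {d, g, h}  B6 = {a, d, i}  B7 = {d, h, j}  B8 = {d, e, g}
Tree: B1–B2, B2–B3, B2–B4, B1–B5, B3–B6, B5–B7, B5–B8

The largest bag has 3 vertices, giving width 2; this decomposition certifies tw(G) ≤ 2. On the other hand G contains the 3-clique {d, f, h}. A clique must lie in a single bag of any decomposition, so no decomposition can have width below 2. Therefore the treewidth is 2.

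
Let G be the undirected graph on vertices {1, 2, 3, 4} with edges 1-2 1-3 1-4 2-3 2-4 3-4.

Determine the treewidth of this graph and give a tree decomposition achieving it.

Treewidth 3.
One such decomposition:
Bags: B1 = {1, 2, 3, 4}
Tree: (single bag)

With just one bag of size 4, the width is 4 − 1 = 3, so tw(G) ≤ 3. Conversely, {1, 2, 3, 4} is a clique of size 4, and the vertices of any clique must share a bag in every tree decomposition; so some bag has ≥ 4 vertices and tw(G) ≥ 3. Hence tw(G) = 3 exactly.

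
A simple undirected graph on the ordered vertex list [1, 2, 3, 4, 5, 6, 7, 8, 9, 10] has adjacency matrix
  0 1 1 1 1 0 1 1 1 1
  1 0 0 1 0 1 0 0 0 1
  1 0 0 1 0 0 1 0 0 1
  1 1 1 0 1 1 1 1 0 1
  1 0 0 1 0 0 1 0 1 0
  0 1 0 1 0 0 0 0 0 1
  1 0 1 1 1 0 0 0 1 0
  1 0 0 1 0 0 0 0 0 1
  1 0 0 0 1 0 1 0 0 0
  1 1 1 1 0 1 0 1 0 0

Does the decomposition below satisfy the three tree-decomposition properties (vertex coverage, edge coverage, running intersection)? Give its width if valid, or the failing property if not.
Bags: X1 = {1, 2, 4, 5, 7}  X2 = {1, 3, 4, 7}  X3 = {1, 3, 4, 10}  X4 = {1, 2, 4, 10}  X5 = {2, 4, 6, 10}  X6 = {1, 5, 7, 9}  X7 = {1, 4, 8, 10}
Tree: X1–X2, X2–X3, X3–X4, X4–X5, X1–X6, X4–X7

No — bags containing vertex 2 are not connected in the tree.

A tree decomposition must satisfy three properties: every vertex lies in some bag; for every edge, both endpoints lie together in some bag; and for every vertex, the bags containing it form a connected subtree. Here bags containing vertex 2 are not connected in the tree, so the decomposition is invalid.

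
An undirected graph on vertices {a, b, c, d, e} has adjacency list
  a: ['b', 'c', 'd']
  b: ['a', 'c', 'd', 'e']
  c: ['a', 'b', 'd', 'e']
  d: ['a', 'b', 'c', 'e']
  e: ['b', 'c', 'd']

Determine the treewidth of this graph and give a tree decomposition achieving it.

Treewidth 3.
One such decomposition:
Bags: B1 = {b, c, d, e}  B2 = {a, b, c, d}
Tree: B1–B2

The largest bag has 4 vertices, giving width 3; this decomposition certifies tw(G) ≤ 3. Conversely, {b, c, d, e} is a clique of size 4, and the vertices of any clique must share a bag in every tree decomposition; so some bag has ≥ 4 vertices and tw(G) ≥ 3. Combining the bounds, tw(G) = 3.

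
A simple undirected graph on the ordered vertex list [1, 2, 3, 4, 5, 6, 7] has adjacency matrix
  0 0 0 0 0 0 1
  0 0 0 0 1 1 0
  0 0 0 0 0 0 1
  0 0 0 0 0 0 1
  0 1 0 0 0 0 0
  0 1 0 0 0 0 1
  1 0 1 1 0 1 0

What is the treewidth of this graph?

1

A width-1 tree decomposition is:
Bags: B1 = {6, 7}  B2 = {1, 7}  B3 = {4, 7}  B4 = {3, 7}  B5 = {2, 6}  B6 = {2, 5}
Tree: B1–B2, B2–B3, B1–B4, B1–B5, B5–B6
Each bag holds 2 vertices, so the decomposition has width 1, which upper-bounds the treewidth. Since G has at least one edge (e.g. 6–7), it is not an edgeless graph, so tw(G) ≥ 1. The upper and lower bounds meet at 1, so that is the treewidth.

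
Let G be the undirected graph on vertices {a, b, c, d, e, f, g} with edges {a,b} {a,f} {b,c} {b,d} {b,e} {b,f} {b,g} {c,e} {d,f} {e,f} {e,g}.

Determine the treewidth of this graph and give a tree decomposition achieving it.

Treewidth 2.
Bags: B1 = {b, c, e}  B2 = {b, e, f}  B3 = {a, b, f}  B4 = {b, d, f}  B5 = {b, e, g}
Tree: B1–B2, B2–B3, B2–B4, B2–B5

Each bag holds 3 vertices, so the decomposition has width 2, which upper-bounds the treewidth. For the lower bound, the 3 vertices {b, e, g} are pairwise adjacent, and any tree decomposition puts a clique entirely inside one bag — forcing width ≥ 2. Combining the bounds, tw(G) = 2.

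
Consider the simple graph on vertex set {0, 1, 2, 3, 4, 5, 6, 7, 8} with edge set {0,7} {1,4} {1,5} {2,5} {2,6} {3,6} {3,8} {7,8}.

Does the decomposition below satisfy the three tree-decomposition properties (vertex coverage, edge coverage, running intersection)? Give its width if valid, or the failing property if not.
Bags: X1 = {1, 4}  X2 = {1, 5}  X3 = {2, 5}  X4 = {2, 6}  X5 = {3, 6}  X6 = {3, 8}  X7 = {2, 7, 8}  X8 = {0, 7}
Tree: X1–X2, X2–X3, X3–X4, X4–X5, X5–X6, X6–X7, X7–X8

A tree decomposition must satisfy three properties: every vertex lies in some bag; for every edge, both endpoints lie together in some bag; and for every vertex, the bags containing it form a connected subtree. Here bags containing vertex 2 are not connected in the tree, so the decomposition is invalid.

No — bags containing vertex 2 are not connected in the tree.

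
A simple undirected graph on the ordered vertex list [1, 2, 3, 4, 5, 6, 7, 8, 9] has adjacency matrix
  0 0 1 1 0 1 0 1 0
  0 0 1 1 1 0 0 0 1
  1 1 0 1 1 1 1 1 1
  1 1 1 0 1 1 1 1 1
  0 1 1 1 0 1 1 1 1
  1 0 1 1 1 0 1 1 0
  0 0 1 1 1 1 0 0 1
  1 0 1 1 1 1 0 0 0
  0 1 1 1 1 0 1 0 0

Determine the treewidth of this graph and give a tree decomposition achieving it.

Every bag has size at most 5, so the width is 5 − 1 = 4 and tw(G) ≤ 4. For the lower bound, the 5 vertices {1, 3, 4, 6, 8} are pairwise adjacent, and any tree decomposition puts a clique entirely inside one bag — forcing width ≥ 4. The upper and lower bounds meet at 4, so that is the treewidth.

Treewidth 4.
One such decomposition:
Bags: B1 = {2, 3, 4, 5, 9}  B2 = {3, 4, 5, 7, 9}  B3 = {3, 4, 5, 6, 7}  B4 = {3, 4, 5, 6, 8}  B5 = {1, 3, 4, 6, 8}
Tree: B1–B2, B2–B3, B3–B4, B4–B5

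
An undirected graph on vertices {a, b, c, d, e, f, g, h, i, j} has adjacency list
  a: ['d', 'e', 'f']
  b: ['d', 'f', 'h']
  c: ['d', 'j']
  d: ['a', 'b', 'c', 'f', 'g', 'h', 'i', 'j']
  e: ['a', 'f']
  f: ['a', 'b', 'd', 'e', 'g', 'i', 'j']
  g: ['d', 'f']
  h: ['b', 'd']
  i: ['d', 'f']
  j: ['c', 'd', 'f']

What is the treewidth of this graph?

A width-2 tree decomposition is:
Bags: B1 = {d, f, j}  B2 = {a, d, f}  B3 = {a, e, f}  B4 = {d, f, i}  B5 = {c, d, j}  B6 = {d, f, g}  B7 = {b, d, f}  B8 = {b, d, h}
Tree: B1–B2, B2–B3, B2–B4, B1–B5, B2–B6, B6–B7, B7–B8
Each bag holds 3 vertices, so the decomposition has width 2, which upper-bounds the treewidth. On the other hand G contains the 3-clique {b, d, h}. A clique must lie in a single bag of any decomposition, so no decomposition can have width below 2. The upper and lower bounds meet at 2, so that is the treewidth.

2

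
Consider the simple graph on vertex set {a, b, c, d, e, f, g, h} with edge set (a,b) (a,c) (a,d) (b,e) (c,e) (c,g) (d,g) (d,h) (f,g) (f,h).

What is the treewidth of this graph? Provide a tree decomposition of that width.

Treewidth 2.
One optimal decomposition is:
Bags: B1 = {b, c, e}  B2 = {a, b, c}  B3 = {a, c, g}  B4 = {a, d, g}  B5 = {d, f, g}  B6 = {d, f, h}
Tree: B1–B2, B2–B3, B3–B4, B4–B5, B5–B6

Each bag holds 3 vertices, so the decomposition has width 2, which upper-bounds the treewidth. For the lower bound, G contains the cycle e–b–a–c–e, so G is not a forest; only forests have treewidth ≤ 1, hence tw(G) ≥ 2. Hence tw(G) = 2 exactly.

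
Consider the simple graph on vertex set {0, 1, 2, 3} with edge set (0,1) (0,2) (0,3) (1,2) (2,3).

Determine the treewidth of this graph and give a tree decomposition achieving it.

Every bag has size at most 3, so the width is 3 − 1 = 2 and tw(G) ≤ 2. On the other hand G contains the 3-clique {0, 1, 2}. A clique must lie in a single bag of any decomposition, so no decomposition can have width below 2. The upper and lower bounds meet at 2, so that is the treewidth.

Treewidth 2.
One such decomposition:
Bags: B1 = {0, 2, 3}  B2 = {0, 1, 2}
Tree: B1–B2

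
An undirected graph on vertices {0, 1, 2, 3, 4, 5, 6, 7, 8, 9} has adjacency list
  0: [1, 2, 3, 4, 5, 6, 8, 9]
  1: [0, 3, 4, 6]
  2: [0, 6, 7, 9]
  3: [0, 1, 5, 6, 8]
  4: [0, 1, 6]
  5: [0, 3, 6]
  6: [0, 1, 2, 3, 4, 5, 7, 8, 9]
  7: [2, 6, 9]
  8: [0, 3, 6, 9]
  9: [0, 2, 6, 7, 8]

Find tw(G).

3

A width-3 tree decomposition is:
Bags: B1 = {0, 3, 5, 6}  B2 = {0, 3, 6, 8}  B3 = {0, 6, 8, 9}  B4 = {0, 1, 3, 6}  B5 = {0, 1, 4, 6}  B6 = {0, 2, 6, 9}  B7 = {2, 6, 7, 9}
Tree: B1–B2, B2–B3, B1–B4, B4–B5, B3–B6, B6–B7
The largest bag has 4 vertices, giving width 3; this decomposition certifies tw(G) ≤ 3. On the other hand G contains the 4-clique {0, 6, 8, 9}. A clique must lie in a single bag of any decomposition, so no decomposition can have width below 3. Hence tw(G) = 3 exactly.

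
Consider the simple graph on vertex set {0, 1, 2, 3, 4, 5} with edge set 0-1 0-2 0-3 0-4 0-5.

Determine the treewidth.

1

A width-1 tree decomposition is:
Bags: B1 = {0, 5}  B2 = {0, 3}  B3 = {0, 2}  B4 = {0, 1}  B5 = {0, 4}
Tree: B1–B2, B2–B3, B3–B4, B2–B5
The largest bag has 2 vertices, giving width 1; this decomposition certifies tw(G) ≤ 1. Any graph with an edge has treewidth ≥ 1, and G has the edge 5–0. Hence tw(G) = 1 exactly.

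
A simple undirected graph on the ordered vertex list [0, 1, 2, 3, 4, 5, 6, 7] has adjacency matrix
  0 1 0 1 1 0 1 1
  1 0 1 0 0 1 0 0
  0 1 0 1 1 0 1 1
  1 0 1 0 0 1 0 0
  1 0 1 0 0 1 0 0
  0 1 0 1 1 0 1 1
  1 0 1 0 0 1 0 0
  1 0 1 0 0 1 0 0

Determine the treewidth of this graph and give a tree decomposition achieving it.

Treewidth 3.
Bags: B1 = {0, 2, 5, 6}  B2 = {0, 1, 2, 5}  B3 = {0, 2, 4, 5}  B4 = {0, 2, 3, 5}  B5 = {0, 2, 5, 7}
Tree: B1–B2, B2–B3, B3–B4, B4–B5

The largest bag has 4 vertices, giving width 3; this decomposition certifies tw(G) ≤ 3. For the lower bound: the 4 vertex sets {5,6}, {1,2}, {0}, {4} are disjoint, each induces a connected subgraph, and every pair is joined by at least one edge of G. Contracting each set to a single vertex therefore yields K_{4} as a minor, and since treewidth is minor-monotone, tw(G) ≥ tw(K_{4}) = 3. Combining the bounds, tw(G) = 3.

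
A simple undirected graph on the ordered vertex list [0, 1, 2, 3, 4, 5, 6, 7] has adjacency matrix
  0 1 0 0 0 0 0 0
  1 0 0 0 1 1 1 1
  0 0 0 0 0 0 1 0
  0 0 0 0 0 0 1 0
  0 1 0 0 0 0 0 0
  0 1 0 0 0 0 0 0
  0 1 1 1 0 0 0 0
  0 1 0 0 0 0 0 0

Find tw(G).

A width-1 tree decomposition is:
Bags: B1 = {1, 5}  B2 = {1, 4}  B3 = {1, 7}  B4 = {1, 6}  B5 = {2, 6}  B6 = {0, 1}  B7 = {3, 6}
Tree: B1–B2, B2–B3, B1–B4, B4–B5, B3–B6, B4–B7
Each bag holds 2 vertices, so the decomposition has width 1, which upper-bounds the treewidth. Any graph with an edge has treewidth ≥ 1, and G has the edge 5–1. Hence tw(G) = 1 exactly.

1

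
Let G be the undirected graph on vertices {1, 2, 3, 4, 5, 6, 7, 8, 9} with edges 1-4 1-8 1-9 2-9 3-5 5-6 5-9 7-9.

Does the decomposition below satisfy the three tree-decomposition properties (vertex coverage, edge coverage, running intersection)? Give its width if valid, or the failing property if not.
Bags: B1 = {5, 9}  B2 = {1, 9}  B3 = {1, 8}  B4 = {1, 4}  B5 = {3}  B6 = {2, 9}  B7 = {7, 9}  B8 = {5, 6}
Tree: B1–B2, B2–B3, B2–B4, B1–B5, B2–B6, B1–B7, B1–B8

No — edge (5,3) lies in no bag.

A tree decomposition must satisfy three properties: every vertex lies in some bag; for every edge, both endpoints lie together in some bag; and for every vertex, the bags containing it form a connected subtree. Here edge (5,3) lies in no bag, so the decomposition is invalid.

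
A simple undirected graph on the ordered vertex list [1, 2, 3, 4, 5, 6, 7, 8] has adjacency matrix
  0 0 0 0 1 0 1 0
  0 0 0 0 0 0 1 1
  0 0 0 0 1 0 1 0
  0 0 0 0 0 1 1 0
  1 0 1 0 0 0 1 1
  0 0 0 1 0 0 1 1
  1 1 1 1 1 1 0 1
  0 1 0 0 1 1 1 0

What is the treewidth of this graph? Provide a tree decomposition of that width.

Treewidth 2.
One optimal decomposition is:
Bags: B1 = {5, 7, 8}  B2 = {2, 7, 8}  B3 = {6, 7, 8}  B4 = {3, 5, 7}  B5 = {1, 5, 7}  B6 = {4, 6, 7}
Tree: B1–B2, B2–B3, B1–B4, B4–B5, B3–B6

Each bag holds 3 vertices, so the decomposition has width 2, which upper-bounds the treewidth. On the other hand G contains the 3-clique {2, 7, 8}. A clique must lie in a single bag of any decomposition, so no decomposition can have width below 2. Therefore the treewidth is 2.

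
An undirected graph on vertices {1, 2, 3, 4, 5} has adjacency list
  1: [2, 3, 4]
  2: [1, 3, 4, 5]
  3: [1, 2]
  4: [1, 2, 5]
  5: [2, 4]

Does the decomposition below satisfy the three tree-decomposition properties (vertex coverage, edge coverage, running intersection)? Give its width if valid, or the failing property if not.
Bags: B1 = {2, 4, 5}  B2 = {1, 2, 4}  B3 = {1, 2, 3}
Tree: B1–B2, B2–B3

Checking the three conditions: (i) the bags cover all of {1, 2, 3, 4, 5}; (ii) for each edge, some bag contains both endpoints; (iii) the bags containing any fixed vertex form a subtree. All hold, so the decomposition is valid with width 3 − 1 = 2.

Yes; width 2.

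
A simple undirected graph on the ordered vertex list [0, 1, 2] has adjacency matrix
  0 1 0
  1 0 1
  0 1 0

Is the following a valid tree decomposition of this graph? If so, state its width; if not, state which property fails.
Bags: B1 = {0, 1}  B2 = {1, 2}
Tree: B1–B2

Every vertex of G appears in some bag (union = {0, 1, 2}); every edge is covered by a bag; and for each vertex v the set of bags containing v is connected in the bag tree. The decomposition is therefore valid. The largest bag has 2 vertices, so the width is 1.

Yes; width 1.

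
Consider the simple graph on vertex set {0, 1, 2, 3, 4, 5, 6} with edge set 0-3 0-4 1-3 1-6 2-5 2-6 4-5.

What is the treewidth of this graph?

2

A width-2 tree decomposition is:
Bags: B1 = {0, 1, 3}  B2 = {0, 1, 6}  B3 = {0, 2, 6}  B4 = {0, 2, 5}  B5 = {0, 4, 5}
Tree: B1–B2, B2–B3, B3–B4, B4–B5
The largest bag has 3 vertices, giving width 2; this decomposition certifies tw(G) ≤ 2. Since 0–3–1–6–2–5–4–0 is a cycle in G, G is not acyclic. Forests are exactly the graphs of treewidth ≤ 1, so tw(G) ≥ 2. The upper and lower bounds meet at 2, so that is the treewidth.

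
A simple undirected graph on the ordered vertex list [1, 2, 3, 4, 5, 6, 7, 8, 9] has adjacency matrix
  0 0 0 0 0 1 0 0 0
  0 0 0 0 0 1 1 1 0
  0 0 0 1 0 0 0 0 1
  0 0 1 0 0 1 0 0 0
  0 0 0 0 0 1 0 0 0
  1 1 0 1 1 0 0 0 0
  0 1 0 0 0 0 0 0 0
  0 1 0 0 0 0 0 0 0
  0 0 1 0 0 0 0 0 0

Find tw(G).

1

A width-1 tree decomposition is:
Bags: B1 = {1, 6}  B2 = {5, 6}  B3 = {4, 6}  B4 = {2, 6}  B5 = {3, 4}  B6 = {2, 7}  B7 = {2, 8}  B8 = {3, 9}
Tree: B1–B2, B2–B3, B1–B4, B3–B5, B4–B6, B6–B7, B5–B8
Each bag holds 2 vertices, so the decomposition has width 1, which upper-bounds the treewidth. Any graph with an edge has treewidth ≥ 1, and G has the edge 1–6. Therefore the treewidth is 1.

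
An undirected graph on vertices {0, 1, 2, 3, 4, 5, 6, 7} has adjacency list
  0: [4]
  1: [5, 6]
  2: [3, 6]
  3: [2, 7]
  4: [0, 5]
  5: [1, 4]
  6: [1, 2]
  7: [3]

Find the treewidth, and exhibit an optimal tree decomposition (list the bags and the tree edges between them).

Treewidth 1.
Bags: B1 = {0, 4}  B2 = {4, 5}  B3 = {1, 5}  B4 = {1, 6}  B5 = {2, 6}  B6 = {2, 3}  B7 = {3, 7}
Tree: B1–B2, B2–B3, B3–B4, B4–B5, B5–B6, B6–B7

Every bag has size at most 2, so the width is 2 − 1 = 1 and tw(G) ≤ 1. G has an edge, so its treewidth is at least 1. The upper and lower bounds meet at 1, so that is the treewidth.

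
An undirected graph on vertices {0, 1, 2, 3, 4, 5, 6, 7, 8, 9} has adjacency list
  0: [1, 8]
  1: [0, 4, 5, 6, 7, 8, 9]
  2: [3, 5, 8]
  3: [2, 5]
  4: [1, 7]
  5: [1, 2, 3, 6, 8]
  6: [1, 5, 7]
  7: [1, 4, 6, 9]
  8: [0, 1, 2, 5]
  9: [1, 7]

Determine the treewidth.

2

A width-2 tree decomposition is:
Bags: B1 = {1, 5, 6}  B2 = {1, 5, 8}  B3 = {2, 5, 8}  B4 = {2, 3, 5}  B5 = {0, 1, 8}  B6 = {1, 6, 7}  B7 = {1, 4, 7}  B8 = {1, 7, 9}
Tree: B1–B2, B2–B3, B3–B4, B2–B5, B1–B6, B6–B7, B6–B8
The largest bag has 3 vertices, giving width 2; this decomposition certifies tw(G) ≤ 2. On the other hand G contains the 3-clique {0, 1, 8}. A clique must lie in a single bag of any decomposition, so no decomposition can have width below 2. Therefore the treewidth is 2.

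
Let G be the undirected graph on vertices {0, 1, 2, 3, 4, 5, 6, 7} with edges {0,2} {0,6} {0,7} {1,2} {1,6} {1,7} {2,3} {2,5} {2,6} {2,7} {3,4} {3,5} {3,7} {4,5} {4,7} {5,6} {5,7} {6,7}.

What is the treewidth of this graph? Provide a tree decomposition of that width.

Each bag holds 4 vertices, so the decomposition has width 3, which upper-bounds the treewidth. For the lower bound, the 4 vertices {2, 3, 5, 7} are pairwise adjacent, and any tree decomposition puts a clique entirely inside one bag — forcing width ≥ 3. Combining the bounds, tw(G) = 3.

Treewidth 3.
Bags: B1 = {2, 5, 6, 7}  B2 = {0, 2, 6, 7}  B3 = {2, 3, 5, 7}  B4 = {1, 2, 6, 7}  B5 = {3, 4, 5, 7}
Tree: B1–B2, B1–B3, B2–B4, B3–B5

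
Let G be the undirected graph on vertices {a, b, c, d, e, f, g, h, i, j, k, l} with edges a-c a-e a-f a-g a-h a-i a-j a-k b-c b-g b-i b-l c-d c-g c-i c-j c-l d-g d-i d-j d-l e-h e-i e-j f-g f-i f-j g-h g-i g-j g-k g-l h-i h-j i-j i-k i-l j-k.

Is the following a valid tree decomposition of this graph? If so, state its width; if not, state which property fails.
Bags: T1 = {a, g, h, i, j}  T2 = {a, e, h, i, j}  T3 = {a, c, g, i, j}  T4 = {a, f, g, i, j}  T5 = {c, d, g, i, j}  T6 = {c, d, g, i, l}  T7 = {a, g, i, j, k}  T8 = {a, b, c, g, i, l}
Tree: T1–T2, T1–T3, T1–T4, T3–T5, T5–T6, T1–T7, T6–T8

A tree decomposition must satisfy three properties: every vertex lies in some bag; for every edge, both endpoints lie together in some bag; and for every vertex, the bags containing it form a connected subtree. Here bags containing vertex a are not connected in the tree, so the decomposition is invalid.

No — bags containing vertex a are not connected in the tree.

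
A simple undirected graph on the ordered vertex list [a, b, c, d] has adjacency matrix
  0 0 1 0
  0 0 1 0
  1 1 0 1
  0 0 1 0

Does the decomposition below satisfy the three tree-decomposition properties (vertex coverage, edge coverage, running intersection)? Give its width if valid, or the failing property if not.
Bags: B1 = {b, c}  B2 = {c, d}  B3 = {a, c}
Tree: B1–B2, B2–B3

Yes; width 1.

Vertex coverage: the bags together contain {a, b, c, d}, the full vertex set. Edge coverage: each edge of G has both endpoints in at least one bag. Running intersection: for every vertex, the bags containing it form a connected subtree. All three properties hold, so this is a valid tree decomposition of width max|bag| − 1 = 1, and hence tw(G) ≤ 1.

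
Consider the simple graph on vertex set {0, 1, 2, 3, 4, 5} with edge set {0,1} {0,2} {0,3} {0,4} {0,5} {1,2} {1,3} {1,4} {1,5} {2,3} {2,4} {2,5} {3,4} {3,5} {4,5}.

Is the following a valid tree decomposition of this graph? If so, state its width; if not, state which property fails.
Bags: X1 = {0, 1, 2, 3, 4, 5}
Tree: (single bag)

Yes; width 5.

Vertex coverage: the bags together contain {0, 1, 2, 3, 4, 5}, the full vertex set. Edge coverage: each edge of G has both endpoints in at least one bag. Running intersection: for every vertex, the bags containing it form a connected subtree. All three properties hold, so this is a valid tree decomposition of width max|bag| − 1 = 5, and hence tw(G) ≤ 5.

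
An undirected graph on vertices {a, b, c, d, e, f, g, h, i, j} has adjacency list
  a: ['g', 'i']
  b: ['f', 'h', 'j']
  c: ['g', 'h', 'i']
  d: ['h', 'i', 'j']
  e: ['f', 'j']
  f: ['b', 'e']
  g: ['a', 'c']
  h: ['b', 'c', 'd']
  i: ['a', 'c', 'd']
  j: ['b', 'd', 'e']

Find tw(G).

A width-2 tree decomposition is:
Bags: B1 = {a, g, i}  B2 = {c, g, i}  B3 = {c, d, i}  B4 = {c, d, h}  B5 = {d, h, j}  B6 = {b, h, j}  B7 = {b, e, j}  B8 = {b, e, f}
Tree: B1–B2, B2–B3, B3–B4, B4–B5, B5–B6, B6–B7, B7–B8
Each bag holds 3 vertices, so the decomposition has width 2, which upper-bounds the treewidth. Since a–g–c–i–a is a cycle in G, G is not acyclic. Forests are exactly the graphs of treewidth ≤ 1, so tw(G) ≥ 2. Therefore the treewidth is 2.

2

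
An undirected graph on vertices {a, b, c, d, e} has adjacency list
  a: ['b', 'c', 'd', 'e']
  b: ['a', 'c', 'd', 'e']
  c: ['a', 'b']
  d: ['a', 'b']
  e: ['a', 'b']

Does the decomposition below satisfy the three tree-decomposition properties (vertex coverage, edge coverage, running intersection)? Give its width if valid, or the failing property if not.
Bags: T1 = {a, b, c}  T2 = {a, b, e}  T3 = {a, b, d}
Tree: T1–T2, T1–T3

Every vertex of G appears in some bag (union = {a, b, c, d, e}); every edge is covered by a bag; and for each vertex v the set of bags containing v is connected in the bag tree. The decomposition is therefore valid. The largest bag has 3 vertices, so the width is 2.

Yes; width 2.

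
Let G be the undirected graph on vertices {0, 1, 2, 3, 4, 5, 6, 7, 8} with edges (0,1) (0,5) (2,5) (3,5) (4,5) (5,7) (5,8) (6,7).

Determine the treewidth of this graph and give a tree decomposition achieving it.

Treewidth 1.
One optimal decomposition is:
Bags: B1 = {5, 7}  B2 = {2, 5}  B3 = {6, 7}  B4 = {5, 8}  B5 = {4, 5}  B6 = {3, 5}  B7 = {0, 5}  B8 = {0, 1}
Tree: B1–B2, B1–B3, B2–B4, B4–B5, B1–B6, B4–B7, B7–B8

Each bag holds 2 vertices, so the decomposition has width 1, which upper-bounds the treewidth. Since G has at least one edge (e.g. 7–5), it is not an edgeless graph, so tw(G) ≥ 1. Hence tw(G) = 1 exactly.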